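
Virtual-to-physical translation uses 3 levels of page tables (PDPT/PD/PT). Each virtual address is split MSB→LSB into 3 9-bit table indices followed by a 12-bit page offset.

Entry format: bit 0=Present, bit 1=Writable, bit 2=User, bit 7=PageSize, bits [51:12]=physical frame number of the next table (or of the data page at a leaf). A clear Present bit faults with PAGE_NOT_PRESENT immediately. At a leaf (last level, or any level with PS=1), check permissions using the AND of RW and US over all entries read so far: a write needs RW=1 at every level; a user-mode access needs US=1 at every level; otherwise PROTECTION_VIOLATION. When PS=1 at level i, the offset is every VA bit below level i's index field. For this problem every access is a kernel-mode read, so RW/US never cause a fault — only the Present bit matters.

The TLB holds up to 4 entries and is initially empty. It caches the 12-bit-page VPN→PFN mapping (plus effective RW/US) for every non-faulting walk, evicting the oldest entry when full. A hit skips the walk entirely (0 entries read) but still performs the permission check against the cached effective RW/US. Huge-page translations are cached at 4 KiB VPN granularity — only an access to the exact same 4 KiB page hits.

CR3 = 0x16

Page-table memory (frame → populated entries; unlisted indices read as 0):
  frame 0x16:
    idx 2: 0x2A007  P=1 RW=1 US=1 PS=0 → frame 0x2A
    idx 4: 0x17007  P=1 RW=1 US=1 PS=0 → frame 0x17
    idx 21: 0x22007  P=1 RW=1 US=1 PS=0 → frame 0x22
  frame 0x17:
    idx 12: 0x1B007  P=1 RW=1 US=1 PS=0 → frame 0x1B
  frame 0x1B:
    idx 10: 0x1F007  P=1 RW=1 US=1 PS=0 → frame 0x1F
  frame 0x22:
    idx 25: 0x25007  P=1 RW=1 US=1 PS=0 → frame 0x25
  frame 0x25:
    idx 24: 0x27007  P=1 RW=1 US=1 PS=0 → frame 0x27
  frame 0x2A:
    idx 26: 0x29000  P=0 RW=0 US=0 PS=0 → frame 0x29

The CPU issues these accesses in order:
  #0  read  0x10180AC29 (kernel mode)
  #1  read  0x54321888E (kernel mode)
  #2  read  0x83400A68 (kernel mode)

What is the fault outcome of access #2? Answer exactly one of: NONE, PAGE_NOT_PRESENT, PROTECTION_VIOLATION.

Trace:
#0 VA=0x10180AC29 (r,kernel):
  L0 @0x16[4] → 0x17007  P=1,RW=1,US=1,PS=0
  L1 @0x17[12] → 0x1B007  P=1,RW=1,US=1,PS=0
  L2 @0x1B[10] → 0x1F007  P=1,RW=1,US=1,PS=0
  → PA=0x1FC29  (3 entries read)
#1 VA=0x54321888E (r,kernel):
  L0 @0x16[21] → 0x22007  P=1,RW=1,US=1,PS=0
  L1 @0x22[25] → 0x25007  P=1,RW=1,US=1,PS=0
  L2 @0x25[24] → 0x27007  P=1,RW=1,US=1,PS=0
  → PA=0x2788E  (3 entries read)
#2 VA=0x83400A68 (r,kernel):
  L0 @0x16[2] → 0x2A007  P=1,RW=1,US=1,PS=0
  L1 @0x2A[26] → 0x29000  P=0,RW=0,US=0,PS=0
  ⇒ fault: PAGE_NOT_PRESENT  — 2 lookups

Access #2 fault: PAGE_NOT_PRESENT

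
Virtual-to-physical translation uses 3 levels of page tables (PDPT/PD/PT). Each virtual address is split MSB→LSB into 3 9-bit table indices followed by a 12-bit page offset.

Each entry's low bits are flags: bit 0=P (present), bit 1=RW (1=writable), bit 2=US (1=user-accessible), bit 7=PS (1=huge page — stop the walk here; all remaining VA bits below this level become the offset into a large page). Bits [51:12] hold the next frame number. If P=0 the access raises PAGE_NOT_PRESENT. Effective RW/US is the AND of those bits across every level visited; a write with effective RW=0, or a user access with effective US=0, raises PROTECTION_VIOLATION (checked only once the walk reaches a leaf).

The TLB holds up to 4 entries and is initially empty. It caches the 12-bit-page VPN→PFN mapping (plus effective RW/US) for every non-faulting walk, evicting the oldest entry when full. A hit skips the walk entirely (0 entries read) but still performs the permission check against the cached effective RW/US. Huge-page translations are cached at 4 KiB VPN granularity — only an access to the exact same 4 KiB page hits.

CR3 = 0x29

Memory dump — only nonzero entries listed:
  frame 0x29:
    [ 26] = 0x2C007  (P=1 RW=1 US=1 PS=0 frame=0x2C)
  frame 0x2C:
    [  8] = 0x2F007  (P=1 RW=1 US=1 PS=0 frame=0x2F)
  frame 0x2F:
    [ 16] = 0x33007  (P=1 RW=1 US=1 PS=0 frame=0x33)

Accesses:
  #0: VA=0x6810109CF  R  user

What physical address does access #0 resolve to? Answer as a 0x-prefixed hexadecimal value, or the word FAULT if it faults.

Per-access translation:
#0 VA=0x6810109CF (r,user):
  L0 @0x29[26] → 0x2C007  P=1,RW=1,US=1,PS=0
  L1 @0x2C[8] → 0x2F007  P=1,RW=1,US=1,PS=0
  L2 @0x2F[16] → 0x33007  P=1,RW=1,US=1,PS=0
  ⇒ phys 0x339CF  [3 reads]

Access #0 PA: 0x339CF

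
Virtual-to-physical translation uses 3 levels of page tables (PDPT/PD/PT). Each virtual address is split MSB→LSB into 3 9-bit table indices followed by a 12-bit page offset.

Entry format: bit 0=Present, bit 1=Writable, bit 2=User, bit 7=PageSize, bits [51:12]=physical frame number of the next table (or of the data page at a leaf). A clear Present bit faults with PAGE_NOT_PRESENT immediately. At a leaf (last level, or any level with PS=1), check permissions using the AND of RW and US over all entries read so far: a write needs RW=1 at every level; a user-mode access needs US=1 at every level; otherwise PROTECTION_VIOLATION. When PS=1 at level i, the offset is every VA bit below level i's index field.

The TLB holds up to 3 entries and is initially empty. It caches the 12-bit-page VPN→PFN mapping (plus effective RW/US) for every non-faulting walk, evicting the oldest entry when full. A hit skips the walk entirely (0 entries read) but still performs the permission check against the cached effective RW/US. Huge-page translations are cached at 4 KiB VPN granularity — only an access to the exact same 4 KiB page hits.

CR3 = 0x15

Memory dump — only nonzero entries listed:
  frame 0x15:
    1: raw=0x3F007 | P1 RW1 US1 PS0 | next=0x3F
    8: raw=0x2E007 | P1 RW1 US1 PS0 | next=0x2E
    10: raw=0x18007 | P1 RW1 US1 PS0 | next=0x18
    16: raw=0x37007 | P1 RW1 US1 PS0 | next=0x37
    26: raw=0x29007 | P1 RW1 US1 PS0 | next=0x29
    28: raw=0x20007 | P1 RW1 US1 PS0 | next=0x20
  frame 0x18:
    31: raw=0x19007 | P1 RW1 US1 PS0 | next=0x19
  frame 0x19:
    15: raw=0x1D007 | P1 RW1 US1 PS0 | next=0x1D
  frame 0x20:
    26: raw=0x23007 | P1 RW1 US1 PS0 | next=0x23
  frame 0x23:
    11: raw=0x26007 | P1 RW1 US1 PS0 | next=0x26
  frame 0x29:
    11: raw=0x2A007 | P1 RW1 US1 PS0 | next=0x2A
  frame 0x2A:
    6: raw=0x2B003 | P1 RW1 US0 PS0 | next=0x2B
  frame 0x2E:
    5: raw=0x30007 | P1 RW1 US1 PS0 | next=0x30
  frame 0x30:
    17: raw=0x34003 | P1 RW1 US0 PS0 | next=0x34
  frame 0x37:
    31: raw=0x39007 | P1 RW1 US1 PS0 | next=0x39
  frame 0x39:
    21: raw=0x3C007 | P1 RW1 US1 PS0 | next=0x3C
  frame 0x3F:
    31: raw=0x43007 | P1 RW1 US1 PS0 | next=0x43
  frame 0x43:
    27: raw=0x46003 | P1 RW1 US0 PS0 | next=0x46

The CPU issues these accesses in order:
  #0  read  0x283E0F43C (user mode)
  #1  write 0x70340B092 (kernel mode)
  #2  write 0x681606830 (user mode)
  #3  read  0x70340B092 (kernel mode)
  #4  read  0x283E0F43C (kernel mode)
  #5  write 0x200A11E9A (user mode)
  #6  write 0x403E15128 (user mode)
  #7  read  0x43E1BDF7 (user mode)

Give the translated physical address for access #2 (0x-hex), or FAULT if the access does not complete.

Walk each access:
#0 VA=0x283E0F43C (r,user):
  L0 @0x15[10] → 0x18007  P=1,RW=1,US=1,PS=0
  L1 @0x18[31] → 0x19007  P=1,RW=1,US=1,PS=0
  L2 @0x19[15] → 0x1D007  P=1,RW=1,US=1,PS=0
  ✓ 0x1D43C  — 3 lookups
#1 VA=0x70340B092 (w,kernel):
  L0 @0x15[28] → 0x20007  P=1,RW=1,US=1,PS=0
  L1 @0x20[26] → 0x23007  P=1,RW=1,US=1,PS=0
  L2 @0x23[11] → 0x26007  P=1,RW=1,US=1,PS=0
  ✓ 0x26092  — 3 lookups
#2 VA=0x681606830 (w,user):
  L0 @0x15[26] → 0x29007  P=1,RW=1,US=1,PS=0
  L1 @0x29[11] → 0x2A007  P=1,RW=1,US=1,PS=0
  L2 @0x2A[6] → 0x2B003  P=1,RW=1,US=0,PS=0
  → PROTECTION_VIOLATION  (3 entries read)
#3 VA=0x70340B092 (r,kernel):
  TLB hit vpn=0x70340B → PA=0x26092
#4 VA=0x283E0F43C (r,kernel):
  TLB hit vpn=0x283E0F → PA=0x1D43C
#5 VA=0x200A11E9A (w,user):
  L0 @0x15[8] → 0x2E007  P=1,RW=1,US=1,PS=0
  L1 @0x2E[5] → 0x30007  P=1,RW=1,US=1,PS=0
  L2 @0x30[17] → 0x34003  P=1,RW=1,US=0,PS=0
  → PROTECTION_VIOLATION  (3 entries read)
#6 VA=0x403E15128 (w,user):
  L0 @0x15[16] → 0x37007  P=1,RW=1,US=1,PS=0
  L1 @0x37[31] → 0x39007  P=1,RW=1,US=1,PS=0
  L2 @0x39[21] → 0x3C007  P=1,RW=1,US=1,PS=0
  ✓ 0x3C128  — 3 lookups
#7 VA=0x43E1BDF7 (r,user):
  L0 @0x15[1] → 0x3F007  P=1,RW=1,US=1,PS=0
  L1 @0x3F[31] → 0x43007  P=1,RW=1,US=1,PS=0
  L2 @0x43[27] → 0x46003  P=1,RW=1,US=0,PS=0
  → PROTECTION_VIOLATION  (3 entries read)

Access #2 PA: FAULT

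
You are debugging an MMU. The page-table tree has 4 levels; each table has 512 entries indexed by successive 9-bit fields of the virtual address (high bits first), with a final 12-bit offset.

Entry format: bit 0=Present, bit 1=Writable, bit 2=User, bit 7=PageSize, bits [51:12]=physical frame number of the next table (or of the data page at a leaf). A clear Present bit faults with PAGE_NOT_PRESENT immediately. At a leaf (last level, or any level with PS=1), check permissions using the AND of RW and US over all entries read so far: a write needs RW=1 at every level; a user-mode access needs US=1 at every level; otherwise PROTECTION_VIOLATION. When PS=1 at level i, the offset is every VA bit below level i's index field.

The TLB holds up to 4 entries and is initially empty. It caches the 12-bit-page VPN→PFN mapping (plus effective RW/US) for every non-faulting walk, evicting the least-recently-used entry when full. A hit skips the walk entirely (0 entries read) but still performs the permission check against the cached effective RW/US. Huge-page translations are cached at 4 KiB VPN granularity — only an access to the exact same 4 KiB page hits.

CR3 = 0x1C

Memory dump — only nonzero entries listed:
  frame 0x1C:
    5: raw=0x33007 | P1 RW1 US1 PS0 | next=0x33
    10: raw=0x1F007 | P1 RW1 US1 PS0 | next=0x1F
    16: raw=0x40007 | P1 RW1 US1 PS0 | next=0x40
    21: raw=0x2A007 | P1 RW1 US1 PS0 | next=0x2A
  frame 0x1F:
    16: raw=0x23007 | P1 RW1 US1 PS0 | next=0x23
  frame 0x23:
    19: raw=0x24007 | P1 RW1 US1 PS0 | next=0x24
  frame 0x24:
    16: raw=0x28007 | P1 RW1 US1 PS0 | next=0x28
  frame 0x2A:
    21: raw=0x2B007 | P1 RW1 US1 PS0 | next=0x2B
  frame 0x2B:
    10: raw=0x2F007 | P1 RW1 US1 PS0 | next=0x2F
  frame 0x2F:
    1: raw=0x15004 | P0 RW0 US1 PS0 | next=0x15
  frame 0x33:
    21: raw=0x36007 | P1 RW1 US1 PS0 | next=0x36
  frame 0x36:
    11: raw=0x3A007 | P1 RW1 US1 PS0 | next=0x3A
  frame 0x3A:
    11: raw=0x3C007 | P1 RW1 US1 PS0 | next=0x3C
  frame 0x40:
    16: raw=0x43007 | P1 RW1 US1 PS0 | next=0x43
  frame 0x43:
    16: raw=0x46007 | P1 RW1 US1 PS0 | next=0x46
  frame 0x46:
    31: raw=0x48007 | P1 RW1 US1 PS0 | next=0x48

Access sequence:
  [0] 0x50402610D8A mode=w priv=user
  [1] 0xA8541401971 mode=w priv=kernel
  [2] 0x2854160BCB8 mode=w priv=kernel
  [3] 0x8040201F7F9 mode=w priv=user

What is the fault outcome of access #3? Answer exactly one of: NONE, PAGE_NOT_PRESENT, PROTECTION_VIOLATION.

Walk each access:
#0 VA=0x50402610D8A (w,user):
  L0 @0x1C[10] → 0x1F007  P=1,RW=1,US=1,PS=0
  L1 @0x1F[16] → 0x23007  P=1,RW=1,US=1,PS=0
  L2 @0x23[19] → 0x24007  P=1,RW=1,US=1,PS=0
  L3 @0x24[16] → 0x28007  P=1,RW=1,US=1,PS=0
  ⇒ phys 0x28D8A  [4 reads]
#1 VA=0xA8541401971 (w,kernel):
  L0 @0x1C[21] → 0x2A007  P=1,RW=1,US=1,PS=0
  L1 @0x2A[21] → 0x2B007  P=1,RW=1,US=1,PS=0
  L2 @0x2B[10] → 0x2F007  P=1,RW=1,US=1,PS=0
  L3 @0x2F[1] → 0x15004  P=0,RW=0,US=1,PS=0
  ✗ PAGE_NOT_PRESENT  [4 reads]
#2 VA=0x2854160BCB8 (w,kernel):
  L0 @0x1C[5] → 0x33007  P=1,RW=1,US=1,PS=0
  L1 @0x33[21] → 0x36007  P=1,RW=1,US=1,PS=0
  L2 @0x36[11] → 0x3A007  P=1,RW=1,US=1,PS=0
  L3 @0x3A[11] → 0x3C007  P=1,RW=1,US=1,PS=0
  ⇒ phys 0x3CCB8  [4 reads]
#3 VA=0x8040201F7F9 (w,user):
  L0 @0x1C[16] → 0x40007  P=1,RW=1,US=1,PS=0
  L1 @0x40[16] → 0x43007  P=1,RW=1,US=1,PS=0
  L2 @0x43[16] → 0x46007  P=1,RW=1,US=1,PS=0
  L3 @0x46[31] → 0x48007  P=1,RW=1,US=1,PS=0
  ⇒ phys 0x487F9  [4 reads]

Access #3 fault: NONE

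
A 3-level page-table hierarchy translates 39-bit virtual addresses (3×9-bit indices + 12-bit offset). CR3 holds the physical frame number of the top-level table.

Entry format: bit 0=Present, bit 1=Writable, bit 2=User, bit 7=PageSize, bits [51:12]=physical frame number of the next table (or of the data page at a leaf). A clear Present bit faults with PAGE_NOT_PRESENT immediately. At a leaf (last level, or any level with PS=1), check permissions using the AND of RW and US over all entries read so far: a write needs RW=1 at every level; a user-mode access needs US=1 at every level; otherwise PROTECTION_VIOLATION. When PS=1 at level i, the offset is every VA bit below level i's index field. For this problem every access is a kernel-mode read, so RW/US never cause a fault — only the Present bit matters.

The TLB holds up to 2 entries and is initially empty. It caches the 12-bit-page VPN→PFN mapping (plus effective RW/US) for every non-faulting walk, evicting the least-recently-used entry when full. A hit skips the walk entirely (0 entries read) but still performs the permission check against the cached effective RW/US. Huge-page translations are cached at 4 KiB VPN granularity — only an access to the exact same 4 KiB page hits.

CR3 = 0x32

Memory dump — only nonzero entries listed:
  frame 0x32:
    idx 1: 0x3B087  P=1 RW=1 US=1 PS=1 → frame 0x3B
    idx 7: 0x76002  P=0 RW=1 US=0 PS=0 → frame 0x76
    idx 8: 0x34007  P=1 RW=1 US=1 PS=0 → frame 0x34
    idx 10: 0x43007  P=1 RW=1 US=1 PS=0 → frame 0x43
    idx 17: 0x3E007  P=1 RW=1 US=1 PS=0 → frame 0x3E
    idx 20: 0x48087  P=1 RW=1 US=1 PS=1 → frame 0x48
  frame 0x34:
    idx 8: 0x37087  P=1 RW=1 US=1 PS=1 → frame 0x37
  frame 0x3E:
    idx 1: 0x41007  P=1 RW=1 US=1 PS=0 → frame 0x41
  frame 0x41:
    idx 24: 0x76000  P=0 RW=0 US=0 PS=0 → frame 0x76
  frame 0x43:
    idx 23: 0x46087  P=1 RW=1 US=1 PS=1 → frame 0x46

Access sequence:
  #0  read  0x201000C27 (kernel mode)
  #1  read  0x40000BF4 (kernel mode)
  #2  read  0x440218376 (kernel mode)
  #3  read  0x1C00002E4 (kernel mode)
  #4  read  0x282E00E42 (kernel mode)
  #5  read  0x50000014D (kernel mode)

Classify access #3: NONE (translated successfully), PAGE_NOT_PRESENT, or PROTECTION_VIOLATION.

Trace:
#0 VA=0x201000C27 (r,kernel):
  [0] read 0x32 idx=8: raw=0x34007 flags P=1 W=1 U=1 S=0
  [1] read 0x34 idx=8: raw=0x37087 flags P=1 W=1 U=1 S=1
  → PA=0x37C27 (huge @L1)  (2 entries read)
#1 VA=0x40000BF4 (r,kernel):
  [0] read 0x32 idx=1: raw=0x3B087 flags P=1 W=1 U=1 S=1
  → PA=0x3BBF4 (huge @L0)  (1 entries read)
#2 VA=0x440218376 (r,kernel):
  [0] read 0x32 idx=17: raw=0x3E007 flags P=1 W=1 U=1 S=0
  [1] read 0x3E idx=1: raw=0x41007 flags P=1 W=1 U=1 S=0
  [2] read 0x41 idx=24: raw=0x76000 flags P=0 W=0 U=0 S=0
  ⇒ fault: PAGE_NOT_PRESENT  — 3 lookups
#3 VA=0x1C00002E4 (r,kernel):
  [0] read 0x32 idx=7: raw=0x76002 flags P=0 W=1 U=0 S=0
  ⇒ fault: PAGE_NOT_PRESENT  — 1 lookups
#4 VA=0x282E00E42 (r,kernel):
  [0] read 0x32 idx=10: raw=0x43007 flags P=1 W=1 U=1 S=0
  [1] read 0x43 idx=23: raw=0x46087 flags P=1 W=1 U=1 S=1
  → PA=0x46E42 (huge @L1)  (2 entries read)
#5 VA=0x50000014D (r,kernel):
  [0] read 0x32 idx=20: raw=0x48087 flags P=1 W=1 U=1 S=1
  → PA=0x4814D (huge @L0)  (1 entries read)

Access #3 fault: PAGE_NOT_PRESENT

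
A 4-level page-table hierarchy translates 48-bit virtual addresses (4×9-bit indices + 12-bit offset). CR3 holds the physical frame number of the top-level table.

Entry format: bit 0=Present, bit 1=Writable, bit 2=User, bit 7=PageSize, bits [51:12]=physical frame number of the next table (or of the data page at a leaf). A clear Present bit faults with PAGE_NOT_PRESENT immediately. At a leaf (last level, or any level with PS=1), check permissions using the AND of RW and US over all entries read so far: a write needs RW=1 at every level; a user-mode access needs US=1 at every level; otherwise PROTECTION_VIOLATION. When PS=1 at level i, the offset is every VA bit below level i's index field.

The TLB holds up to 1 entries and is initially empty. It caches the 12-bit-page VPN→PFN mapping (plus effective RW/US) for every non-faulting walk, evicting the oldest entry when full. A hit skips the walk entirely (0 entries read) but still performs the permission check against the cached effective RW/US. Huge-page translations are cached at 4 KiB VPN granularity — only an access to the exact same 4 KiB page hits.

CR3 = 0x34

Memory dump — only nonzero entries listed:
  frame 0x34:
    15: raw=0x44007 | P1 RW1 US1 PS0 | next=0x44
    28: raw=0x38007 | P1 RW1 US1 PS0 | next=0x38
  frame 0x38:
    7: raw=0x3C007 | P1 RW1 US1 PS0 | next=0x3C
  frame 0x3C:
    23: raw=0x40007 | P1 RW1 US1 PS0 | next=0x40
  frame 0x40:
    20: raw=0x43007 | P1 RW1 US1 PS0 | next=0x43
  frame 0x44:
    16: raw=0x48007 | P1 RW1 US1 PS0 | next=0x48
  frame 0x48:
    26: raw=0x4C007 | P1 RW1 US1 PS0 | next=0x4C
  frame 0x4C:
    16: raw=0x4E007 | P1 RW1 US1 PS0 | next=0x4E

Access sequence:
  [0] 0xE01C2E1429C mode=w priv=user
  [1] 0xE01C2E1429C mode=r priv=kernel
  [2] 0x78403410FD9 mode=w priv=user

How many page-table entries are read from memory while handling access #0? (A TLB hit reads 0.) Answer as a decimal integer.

Per-access translation:
#0 VA=0xE01C2E1429C (w,user):
  L0 @0x34[28] → 0x38007  P=1,RW=1,US=1,PS=0
  L1 @0x38[7] → 0x3C007  P=1,RW=1,US=1,PS=0
  L2 @0x3C[23] → 0x40007  P=1,RW=1,US=1,PS=0
  L3 @0x40[20] → 0x43007  P=1,RW=1,US=1,PS=0
  ✓ 0x4329C  — 4 lookups
#1 VA=0xE01C2E1429C (r,kernel):
  TLB hit vpn=0xE01C2E14 → PA=0x4329C
#2 VA=0x78403410FD9 (w,user):
  L0 @0x34[15] → 0x44007  P=1,RW=1,US=1,PS=0
  L1 @0x44[16] → 0x48007  P=1,RW=1,US=1,PS=0
  L2 @0x48[26] → 0x4C007  P=1,RW=1,US=1,PS=0
  L3 @0x4C[16] → 0x4E007  P=1,RW=1,US=1,PS=0
  ✓ 0x4EFD9  — 4 lookups

Entries read for #0: 4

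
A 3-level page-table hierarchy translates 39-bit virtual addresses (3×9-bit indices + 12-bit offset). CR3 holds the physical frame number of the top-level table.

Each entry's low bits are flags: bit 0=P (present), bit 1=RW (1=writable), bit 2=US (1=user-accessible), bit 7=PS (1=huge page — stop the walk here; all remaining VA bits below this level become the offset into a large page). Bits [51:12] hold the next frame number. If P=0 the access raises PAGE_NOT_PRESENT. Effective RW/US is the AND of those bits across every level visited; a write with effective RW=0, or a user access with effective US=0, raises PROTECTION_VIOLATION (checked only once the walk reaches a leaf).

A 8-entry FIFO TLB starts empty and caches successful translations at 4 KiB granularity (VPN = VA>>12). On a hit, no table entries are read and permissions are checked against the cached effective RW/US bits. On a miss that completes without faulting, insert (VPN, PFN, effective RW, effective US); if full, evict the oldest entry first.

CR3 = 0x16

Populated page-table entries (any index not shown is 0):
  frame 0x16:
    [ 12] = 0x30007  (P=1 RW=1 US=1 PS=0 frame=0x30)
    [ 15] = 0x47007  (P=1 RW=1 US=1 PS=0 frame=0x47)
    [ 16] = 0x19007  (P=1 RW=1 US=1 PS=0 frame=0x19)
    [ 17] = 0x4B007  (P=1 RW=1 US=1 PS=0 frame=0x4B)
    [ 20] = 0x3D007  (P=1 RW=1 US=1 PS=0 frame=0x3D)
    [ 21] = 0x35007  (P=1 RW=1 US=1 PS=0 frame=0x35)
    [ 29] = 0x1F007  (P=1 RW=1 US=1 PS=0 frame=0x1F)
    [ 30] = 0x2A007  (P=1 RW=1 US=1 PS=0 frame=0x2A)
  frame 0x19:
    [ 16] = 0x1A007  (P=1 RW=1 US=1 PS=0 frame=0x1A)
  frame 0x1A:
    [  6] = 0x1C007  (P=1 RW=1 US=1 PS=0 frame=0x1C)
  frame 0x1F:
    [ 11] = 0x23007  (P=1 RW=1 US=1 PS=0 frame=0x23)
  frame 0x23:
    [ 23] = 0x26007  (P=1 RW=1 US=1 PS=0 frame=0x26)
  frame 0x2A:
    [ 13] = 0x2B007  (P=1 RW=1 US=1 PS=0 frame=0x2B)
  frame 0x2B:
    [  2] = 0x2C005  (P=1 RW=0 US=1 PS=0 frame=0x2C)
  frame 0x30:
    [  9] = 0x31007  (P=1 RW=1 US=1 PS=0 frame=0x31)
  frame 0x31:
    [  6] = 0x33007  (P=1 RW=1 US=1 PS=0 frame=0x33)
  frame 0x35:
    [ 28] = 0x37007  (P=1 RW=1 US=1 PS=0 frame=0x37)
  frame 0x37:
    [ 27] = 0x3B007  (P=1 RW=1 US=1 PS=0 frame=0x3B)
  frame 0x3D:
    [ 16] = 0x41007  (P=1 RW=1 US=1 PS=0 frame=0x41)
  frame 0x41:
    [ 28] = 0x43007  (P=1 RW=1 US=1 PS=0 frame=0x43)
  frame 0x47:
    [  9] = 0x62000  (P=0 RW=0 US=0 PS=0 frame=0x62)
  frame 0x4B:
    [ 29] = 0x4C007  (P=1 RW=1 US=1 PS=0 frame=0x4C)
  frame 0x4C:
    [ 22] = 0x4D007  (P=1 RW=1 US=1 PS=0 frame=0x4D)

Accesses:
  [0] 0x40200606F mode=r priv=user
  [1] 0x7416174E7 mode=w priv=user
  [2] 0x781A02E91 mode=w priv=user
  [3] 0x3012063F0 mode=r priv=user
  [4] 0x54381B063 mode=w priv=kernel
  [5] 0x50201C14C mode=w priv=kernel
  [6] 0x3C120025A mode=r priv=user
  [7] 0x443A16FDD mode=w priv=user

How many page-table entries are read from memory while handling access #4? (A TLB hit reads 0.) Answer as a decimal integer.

Trace:
#0 VA=0x40200606F (r,user):
  L0 @0x16[16] → 0x19007  P=1,RW=1,US=1,PS=0
  L1 @0x19[16] → 0x1A007  P=1,RW=1,US=1,PS=0
  L2 @0x1A[6] → 0x1C007  P=1,RW=1,US=1,PS=0
  ⇒ phys 0x1C06F  [3 reads]
#1 VA=0x7416174E7 (w,user):
  L0 @0x16[29] → 0x1F007  P=1,RW=1,US=1,PS=0
  L1 @0x1F[11] → 0x23007  P=1,RW=1,US=1,PS=0
  L2 @0x23[23] → 0x26007  P=1,RW=1,US=1,PS=0
  ⇒ phys 0x264E7  [3 reads]
#2 VA=0x781A02E91 (w,user):
  L0 @0x16[30] → 0x2A007  P=1,RW=1,US=1,PS=0
  L1 @0x2A[13] → 0x2B007  P=1,RW=1,US=1,PS=0
  L2 @0x2B[2] → 0x2C005  P=1,RW=0,US=1,PS=0
  → PROTECTION_VIOLATION  (3 entries read)
#3 VA=0x3012063F0 (r,user):
  L0 @0x16[12] → 0x30007  P=1,RW=1,US=1,PS=0
  L1 @0x30[9] → 0x31007  P=1,RW=1,US=1,PS=0
  L2 @0x31[6] → 0x33007  P=1,RW=1,US=1,PS=0
  ⇒ phys 0x333F0  [3 reads]
#4 VA=0x54381B063 (w,kernel):
  L0 @0x16[21] → 0x35007  P=1,RW=1,US=1,PS=0
  L1 @0x35[28] → 0x37007  P=1,RW=1,US=1,PS=0
  L2 @0x37[27] → 0x3B007  P=1,RW=1,US=1,PS=0
  ⇒ phys 0x3B063  [3 reads]
#5 VA=0x50201C14C (w,kernel):
  L0 @0x16[20] → 0x3D007  P=1,RW=1,US=1,PS=0
  L1 @0x3D[16] → 0x41007  P=1,RW=1,US=1,PS=0
  L2 @0x41[28] → 0x43007  P=1,RW=1,US=1,PS=0
  ⇒ phys 0x4314C  [3 reads]
#6 VA=0x3C120025A (r,user):
  L0 @0x16[15] → 0x47007  P=1,RW=1,US=1,PS=0
  L1 @0x47[9] → 0x62000  P=0,RW=0,US=0,PS=0
  → PAGE_NOT_PRESENT  (2 entries read)
#7 VA=0x443A16FDD (w,user):
  L0 @0x16[17] → 0x4B007  P=1,RW=1,US=1,PS=0
  L1 @0x4B[29] → 0x4C007  P=1,RW=1,US=1,PS=0
  L2 @0x4C[22] → 0x4D007  P=1,RW=1,US=1,PS=0
  ⇒ phys 0x4DFDD  [3 reads]

Entries read for #4: 3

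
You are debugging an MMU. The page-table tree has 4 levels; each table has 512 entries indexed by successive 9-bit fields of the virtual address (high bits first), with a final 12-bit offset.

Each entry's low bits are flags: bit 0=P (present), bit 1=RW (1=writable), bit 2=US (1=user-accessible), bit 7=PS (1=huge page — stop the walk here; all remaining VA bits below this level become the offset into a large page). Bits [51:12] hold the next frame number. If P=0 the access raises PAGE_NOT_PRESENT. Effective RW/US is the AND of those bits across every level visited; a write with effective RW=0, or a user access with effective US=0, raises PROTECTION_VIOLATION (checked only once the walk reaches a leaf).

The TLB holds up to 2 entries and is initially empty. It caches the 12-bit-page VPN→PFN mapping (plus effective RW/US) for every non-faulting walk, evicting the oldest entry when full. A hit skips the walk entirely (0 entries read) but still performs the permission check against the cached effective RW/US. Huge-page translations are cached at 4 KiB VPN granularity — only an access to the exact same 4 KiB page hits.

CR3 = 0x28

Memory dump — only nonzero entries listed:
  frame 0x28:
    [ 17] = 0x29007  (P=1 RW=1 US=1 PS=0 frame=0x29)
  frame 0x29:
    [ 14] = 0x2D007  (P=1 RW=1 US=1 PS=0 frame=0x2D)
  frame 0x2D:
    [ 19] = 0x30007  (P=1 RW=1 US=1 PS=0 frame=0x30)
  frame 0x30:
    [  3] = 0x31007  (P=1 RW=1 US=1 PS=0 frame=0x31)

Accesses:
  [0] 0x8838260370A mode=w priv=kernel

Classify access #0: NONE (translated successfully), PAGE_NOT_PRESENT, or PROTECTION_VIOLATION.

Walk each access:
#0 VA=0x8838260370A (w,kernel):
  L0: frame=0x28 idx=17 entry=0x29007 [P=1 RW=1 US=1 PS=0]
  L1: frame=0x29 idx=14 entry=0x2D007 [P=1 RW=1 US=1 PS=0]
  L2: frame=0x2D idx=19 entry=0x30007 [P=1 RW=1 US=1 PS=0]
  L3: frame=0x30 idx=3 entry=0x31007 [P=1 RW=1 US=1 PS=0]
  ⇒ phys 0x3170A  [4 reads]

Access #0 fault: NONE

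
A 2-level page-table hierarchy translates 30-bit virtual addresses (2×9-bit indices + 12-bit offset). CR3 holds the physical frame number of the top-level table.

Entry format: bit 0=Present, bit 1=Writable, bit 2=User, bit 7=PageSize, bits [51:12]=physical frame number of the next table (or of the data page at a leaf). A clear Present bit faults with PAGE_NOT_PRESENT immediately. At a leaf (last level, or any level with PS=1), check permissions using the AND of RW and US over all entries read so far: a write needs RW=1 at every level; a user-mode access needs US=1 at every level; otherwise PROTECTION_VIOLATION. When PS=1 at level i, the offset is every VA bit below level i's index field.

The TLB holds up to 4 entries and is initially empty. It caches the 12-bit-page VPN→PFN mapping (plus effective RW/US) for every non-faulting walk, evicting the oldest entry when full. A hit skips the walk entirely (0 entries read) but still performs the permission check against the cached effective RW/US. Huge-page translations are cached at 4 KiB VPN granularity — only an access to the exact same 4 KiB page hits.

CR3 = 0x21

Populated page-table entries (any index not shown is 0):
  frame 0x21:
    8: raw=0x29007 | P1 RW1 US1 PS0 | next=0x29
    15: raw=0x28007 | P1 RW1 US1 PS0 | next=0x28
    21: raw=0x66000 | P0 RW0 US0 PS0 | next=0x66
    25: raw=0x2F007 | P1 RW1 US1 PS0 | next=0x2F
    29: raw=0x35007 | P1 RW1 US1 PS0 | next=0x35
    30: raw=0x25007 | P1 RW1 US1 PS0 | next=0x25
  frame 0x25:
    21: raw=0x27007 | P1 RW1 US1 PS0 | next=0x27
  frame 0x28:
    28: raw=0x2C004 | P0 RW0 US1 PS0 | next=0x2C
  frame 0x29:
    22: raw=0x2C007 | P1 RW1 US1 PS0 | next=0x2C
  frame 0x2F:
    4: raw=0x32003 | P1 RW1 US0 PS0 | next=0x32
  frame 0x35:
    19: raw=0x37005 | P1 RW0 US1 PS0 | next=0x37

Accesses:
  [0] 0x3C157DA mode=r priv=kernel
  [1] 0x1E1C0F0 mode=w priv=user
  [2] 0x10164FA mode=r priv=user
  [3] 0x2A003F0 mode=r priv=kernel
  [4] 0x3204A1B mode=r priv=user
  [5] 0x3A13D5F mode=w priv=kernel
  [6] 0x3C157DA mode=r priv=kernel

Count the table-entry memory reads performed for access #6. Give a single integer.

Trace:
#0 VA=0x3C157DA (r,kernel):
  [0] read 0x21 idx=30: raw=0x25007 flags P=1 W=1 U=1 S=0
  [1] read 0x25 idx=21: raw=0x27007 flags P=1 W=1 U=1 S=0
  → PA=0x277DA  (2 entries read)
#1 VA=0x1E1C0F0 (w,user):
  [0] read 0x21 idx=15: raw=0x28007 flags P=1 W=1 U=1 S=0
  [1] read 0x28 idx=28: raw=0x2C004 flags P=0 W=0 U=1 S=0
  ⇒ fault: PAGE_NOT_PRESENT  — 2 lookups
#2 VA=0x10164FA (r,user):
  [0] read 0x21 idx=8: raw=0x29007 flags P=1 W=1 U=1 S=0
  [1] read 0x29 idx=22: raw=0x2C007 flags P=1 W=1 U=1 S=0
  → PA=0x2C4FA  (2 entries read)
#3 VA=0x2A003F0 (r,kernel):
  [0] read 0x21 idx=21: raw=0x66000 flags P=0 W=0 U=0 S=0
  ⇒ fault: PAGE_NOT_PRESENT  — 1 lookups
#4 VA=0x3204A1B (r,user):
  [0] read 0x21 idx=25: raw=0x2F007 flags P=1 W=1 U=1 S=0
  [1] read 0x2F idx=4: raw=0x32003 flags P=1 W=1 U=0 S=0
  ⇒ fault: PROTECTION_VIOLATION  — 2 lookups
#5 VA=0x3A13D5F (w,kernel):
  [0] read 0x21 idx=29: raw=0x35007 flags P=1 W=1 U=1 S=0
  [1] read 0x35 idx=19: raw=0x37005 flags P=1 W=0 U=1 S=0
  ⇒ fault: PROTECTION_VIOLATION  — 2 lookups
#6 VA=0x3C157DA (r,kernel):
  TLB hit vpn=0x3C15 → PA=0x277DA

Entries read for #6: 0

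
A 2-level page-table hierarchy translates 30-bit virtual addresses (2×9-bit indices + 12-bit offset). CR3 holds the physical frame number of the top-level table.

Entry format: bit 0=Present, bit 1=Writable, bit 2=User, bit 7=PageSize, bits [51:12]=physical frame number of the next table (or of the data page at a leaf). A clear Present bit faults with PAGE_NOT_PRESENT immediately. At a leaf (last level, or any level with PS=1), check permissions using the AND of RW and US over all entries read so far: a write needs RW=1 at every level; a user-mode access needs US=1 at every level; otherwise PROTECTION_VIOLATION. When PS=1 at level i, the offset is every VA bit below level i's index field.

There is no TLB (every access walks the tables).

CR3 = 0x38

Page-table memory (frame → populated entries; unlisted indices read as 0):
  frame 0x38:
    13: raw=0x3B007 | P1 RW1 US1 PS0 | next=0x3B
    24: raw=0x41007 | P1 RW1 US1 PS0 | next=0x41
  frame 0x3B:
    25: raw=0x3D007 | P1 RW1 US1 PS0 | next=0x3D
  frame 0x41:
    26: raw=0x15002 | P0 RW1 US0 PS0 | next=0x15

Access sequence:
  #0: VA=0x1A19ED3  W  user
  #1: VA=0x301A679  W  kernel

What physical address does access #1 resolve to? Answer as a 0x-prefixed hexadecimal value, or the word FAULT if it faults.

Per-access translation:
#0 VA=0x1A19ED3 (w,user):
  L0: frame=0x38 idx=13 entry=0x3B007 [P=1 RW=1 US=1 PS=0]
  L1: frame=0x3B idx=25 entry=0x3D007 [P=1 RW=1 US=1 PS=0]
  ⇒ phys 0x3DED3  [2 reads]
#1 VA=0x301A679 (w,kernel):
  L0: frame=0x38 idx=24 entry=0x41007 [P=1 RW=1 US=1 PS=0]
  L1: frame=0x41 idx=26 entry=0x15002 [P=0 RW=1 US=0 PS=0]
  ⇒ fault: PAGE_NOT_PRESENT  — 2 lookups

Access #1 PA: FAULT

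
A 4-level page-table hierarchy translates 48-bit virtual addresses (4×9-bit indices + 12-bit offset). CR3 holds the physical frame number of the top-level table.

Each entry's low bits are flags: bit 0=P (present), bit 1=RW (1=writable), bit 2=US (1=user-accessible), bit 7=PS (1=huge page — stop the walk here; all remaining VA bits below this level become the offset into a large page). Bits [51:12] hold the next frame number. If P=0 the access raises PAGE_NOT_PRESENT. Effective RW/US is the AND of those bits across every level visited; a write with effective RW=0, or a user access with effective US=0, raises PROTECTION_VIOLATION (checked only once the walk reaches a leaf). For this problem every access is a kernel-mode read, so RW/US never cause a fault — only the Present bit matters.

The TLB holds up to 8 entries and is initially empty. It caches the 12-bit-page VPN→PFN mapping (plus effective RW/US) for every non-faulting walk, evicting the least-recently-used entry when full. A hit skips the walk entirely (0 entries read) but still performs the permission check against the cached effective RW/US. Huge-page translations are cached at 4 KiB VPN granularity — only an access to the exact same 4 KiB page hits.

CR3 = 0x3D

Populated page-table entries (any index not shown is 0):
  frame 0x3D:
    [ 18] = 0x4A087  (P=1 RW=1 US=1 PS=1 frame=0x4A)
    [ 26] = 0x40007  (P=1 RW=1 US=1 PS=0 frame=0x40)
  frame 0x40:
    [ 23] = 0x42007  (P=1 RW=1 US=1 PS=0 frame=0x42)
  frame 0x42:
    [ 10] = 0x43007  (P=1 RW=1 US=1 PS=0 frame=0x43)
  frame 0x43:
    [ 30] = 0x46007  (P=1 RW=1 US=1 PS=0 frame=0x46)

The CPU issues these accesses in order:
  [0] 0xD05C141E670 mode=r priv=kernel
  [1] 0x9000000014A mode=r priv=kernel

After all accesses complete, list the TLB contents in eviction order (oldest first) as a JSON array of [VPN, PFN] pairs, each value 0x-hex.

Per-access translation:
#0 VA=0xD05C141E670 (r,kernel):
  L0 @0x3D[26] → 0x40007  P=1,RW=1,US=1,PS=0
  L1 @0x40[23] → 0x42007  P=1,RW=1,US=1,PS=0
  L2 @0x42[10] → 0x43007  P=1,RW=1,US=1,PS=0
  L3 @0x43[30] → 0x46007  P=1,RW=1,US=1,PS=0
  ✓ 0x46670  — 4 lookups
#1 VA=0x9000000014A (r,kernel):
  L0 @0x3D[18] → 0x4A087  P=1,RW=1,US=1,PS=1
  ✓ 0x4A14A (huge @L0)  — 1 lookups

TLB: [["0xD05C141E", "0x46"], ["0x90000000", "0x4A"]]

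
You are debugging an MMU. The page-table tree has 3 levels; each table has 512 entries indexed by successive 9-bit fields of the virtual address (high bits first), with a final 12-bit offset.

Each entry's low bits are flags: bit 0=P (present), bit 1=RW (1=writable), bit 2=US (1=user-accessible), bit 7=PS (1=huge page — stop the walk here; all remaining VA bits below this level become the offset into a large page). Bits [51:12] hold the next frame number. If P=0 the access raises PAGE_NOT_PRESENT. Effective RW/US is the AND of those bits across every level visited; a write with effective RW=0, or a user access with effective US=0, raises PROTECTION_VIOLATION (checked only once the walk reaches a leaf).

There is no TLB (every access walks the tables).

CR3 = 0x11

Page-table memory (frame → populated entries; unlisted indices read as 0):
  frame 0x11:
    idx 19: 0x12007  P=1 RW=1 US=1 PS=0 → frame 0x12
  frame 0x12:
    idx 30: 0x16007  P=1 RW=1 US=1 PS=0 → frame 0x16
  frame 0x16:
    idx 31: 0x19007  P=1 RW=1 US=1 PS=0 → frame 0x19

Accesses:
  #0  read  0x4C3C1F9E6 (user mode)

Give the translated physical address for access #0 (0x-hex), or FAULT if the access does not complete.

Walk each access:
#0 VA=0x4C3C1F9E6 (r,user):
  L0 @0x11[19] → 0x12007  P=1,RW=1,US=1,PS=0
  L1 @0x12[30] → 0x16007  P=1,RW=1,US=1,PS=0
  L2 @0x16[31] → 0x19007  P=1,RW=1,US=1,PS=0
  ✓ 0x199E6  — 3 lookups

Access #0 PA: 0x199E6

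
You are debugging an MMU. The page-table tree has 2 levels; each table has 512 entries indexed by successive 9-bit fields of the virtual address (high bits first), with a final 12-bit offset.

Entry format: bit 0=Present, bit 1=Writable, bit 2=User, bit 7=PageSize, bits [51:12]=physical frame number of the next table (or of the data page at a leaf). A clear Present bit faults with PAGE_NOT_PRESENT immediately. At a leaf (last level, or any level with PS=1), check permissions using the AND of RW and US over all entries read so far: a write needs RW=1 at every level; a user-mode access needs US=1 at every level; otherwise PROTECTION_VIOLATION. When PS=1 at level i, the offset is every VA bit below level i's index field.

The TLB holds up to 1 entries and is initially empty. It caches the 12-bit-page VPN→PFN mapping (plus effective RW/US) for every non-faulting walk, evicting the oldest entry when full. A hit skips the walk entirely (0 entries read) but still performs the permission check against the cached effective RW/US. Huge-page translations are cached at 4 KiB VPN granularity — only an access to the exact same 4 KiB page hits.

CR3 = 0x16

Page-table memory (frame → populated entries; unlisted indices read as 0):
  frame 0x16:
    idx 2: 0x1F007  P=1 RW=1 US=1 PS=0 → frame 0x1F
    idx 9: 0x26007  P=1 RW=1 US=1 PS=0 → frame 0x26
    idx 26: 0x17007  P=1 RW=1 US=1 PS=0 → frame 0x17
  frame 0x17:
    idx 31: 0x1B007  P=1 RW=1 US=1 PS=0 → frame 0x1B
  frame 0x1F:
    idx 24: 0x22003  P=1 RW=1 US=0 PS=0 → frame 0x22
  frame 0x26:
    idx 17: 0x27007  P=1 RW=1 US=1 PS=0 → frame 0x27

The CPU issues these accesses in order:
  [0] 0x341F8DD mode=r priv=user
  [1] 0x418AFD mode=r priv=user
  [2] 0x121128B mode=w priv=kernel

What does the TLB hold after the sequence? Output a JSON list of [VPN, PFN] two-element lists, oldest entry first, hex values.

Walk each access:
#0 VA=0x341F8DD (r,user):
  lvl0: tbl 0x16, slot 26 ⇒ 0x17007 (P1/RW1/US1/PS0)
  lvl1: tbl 0x17, slot 31 ⇒ 0x1B007 (P1/RW1/US1/PS0)
  → PA=0x1B8DD  (2 entries read)
#1 VA=0x418AFD (r,user):
  lvl0: tbl 0x16, slot 2 ⇒ 0x1F007 (P1/RW1/US1/PS0)
  lvl1: tbl 0x1F, slot 24 ⇒ 0x22003 (P1/RW1/US0/PS0)
  ⇒ fault: PROTECTION_VIOLATION  — 2 lookups
#2 VA=0x121128B (w,kernel):
  lvl0: tbl 0x16, slot 9 ⇒ 0x26007 (P1/RW1/US1/PS0)
  lvl1: tbl 0x26, slot 17 ⇒ 0x27007 (P1/RW1/US1/PS0)
  → PA=0x2728B  (2 entries read)

TLB: [["0x1211", "0x27"]]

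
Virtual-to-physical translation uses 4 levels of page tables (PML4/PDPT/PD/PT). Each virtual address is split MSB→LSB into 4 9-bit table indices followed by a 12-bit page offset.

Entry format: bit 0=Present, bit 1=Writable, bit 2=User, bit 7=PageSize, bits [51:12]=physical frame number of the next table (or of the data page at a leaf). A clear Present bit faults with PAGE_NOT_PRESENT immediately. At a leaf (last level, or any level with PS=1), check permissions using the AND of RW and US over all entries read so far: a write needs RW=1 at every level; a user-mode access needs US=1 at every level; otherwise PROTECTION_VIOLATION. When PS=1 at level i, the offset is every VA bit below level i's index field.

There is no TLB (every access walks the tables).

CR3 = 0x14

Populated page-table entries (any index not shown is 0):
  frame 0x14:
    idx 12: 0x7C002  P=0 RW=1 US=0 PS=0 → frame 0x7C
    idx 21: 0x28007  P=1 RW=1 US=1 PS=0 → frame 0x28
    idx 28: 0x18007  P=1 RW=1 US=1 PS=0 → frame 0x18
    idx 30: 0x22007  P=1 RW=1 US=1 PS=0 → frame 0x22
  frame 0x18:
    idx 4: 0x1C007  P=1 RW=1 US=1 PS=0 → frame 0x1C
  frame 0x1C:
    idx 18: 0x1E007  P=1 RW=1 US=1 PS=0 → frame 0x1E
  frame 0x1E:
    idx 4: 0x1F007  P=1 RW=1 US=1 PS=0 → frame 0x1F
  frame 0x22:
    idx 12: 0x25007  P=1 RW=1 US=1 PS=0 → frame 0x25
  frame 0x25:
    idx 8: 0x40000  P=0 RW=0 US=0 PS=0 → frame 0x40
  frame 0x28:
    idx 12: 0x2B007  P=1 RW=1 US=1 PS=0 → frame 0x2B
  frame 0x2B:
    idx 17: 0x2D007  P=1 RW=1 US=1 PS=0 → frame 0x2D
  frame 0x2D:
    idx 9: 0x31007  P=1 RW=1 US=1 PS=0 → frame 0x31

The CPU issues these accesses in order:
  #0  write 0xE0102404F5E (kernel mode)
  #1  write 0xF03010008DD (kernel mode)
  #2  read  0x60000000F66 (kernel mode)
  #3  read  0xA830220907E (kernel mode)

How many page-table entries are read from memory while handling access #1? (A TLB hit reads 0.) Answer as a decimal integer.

Trace:
#0 VA=0xE0102404F5E (w,kernel):
  lvl0: tbl 0x14, slot 28 ⇒ 0x18007 (P1/RW1/US1/PS0)
  lvl1: tbl 0x18, slot 4 ⇒ 0x1C007 (P1/RW1/US1/PS0)
  lvl2: tbl 0x1C, slot 18 ⇒ 0x1E007 (P1/RW1/US1/PS0)
  lvl3: tbl 0x1E, slot 4 ⇒ 0x1F007 (P1/RW1/US1/PS0)
  ✓ 0x1FF5E  — 4 lookups
#1 VA=0xF03010008DD (w,kernel):
  lvl0: tbl 0x14, slot 30 ⇒ 0x22007 (P1/RW1/US1/PS0)
  lvl1: tbl 0x22, slot 12 ⇒ 0x25007 (P1/RW1/US1/PS0)
  lvl2: tbl 0x25, slot 8 ⇒ 0x40000 (P0/RW0/US0/PS0)
  ⇒ fault: PAGE_NOT_PRESENT  — 3 lookups
#2 VA=0x60000000F66 (r,kernel):
  lvl0: tbl 0x14, slot 12 ⇒ 0x7C002 (P0/RW1/US0/PS0)
  ⇒ fault: PAGE_NOT_PRESENT  — 1 lookups
#3 VA=0xA830220907E (r,kernel):
  lvl0: tbl 0x14, slot 21 ⇒ 0x28007 (P1/RW1/US1/PS0)
  lvl1: tbl 0x28, slot 12 ⇒ 0x2B007 (P1/RW1/US1/PS0)
  lvl2: tbl 0x2B, slot 17 ⇒ 0x2D007 (P1/RW1/US1/PS0)
  lvl3: tbl 0x2D, slot 9 ⇒ 0x31007 (P1/RW1/US1/PS0)
  ✓ 0x3107E  — 4 lookups

Entries read for #1: 3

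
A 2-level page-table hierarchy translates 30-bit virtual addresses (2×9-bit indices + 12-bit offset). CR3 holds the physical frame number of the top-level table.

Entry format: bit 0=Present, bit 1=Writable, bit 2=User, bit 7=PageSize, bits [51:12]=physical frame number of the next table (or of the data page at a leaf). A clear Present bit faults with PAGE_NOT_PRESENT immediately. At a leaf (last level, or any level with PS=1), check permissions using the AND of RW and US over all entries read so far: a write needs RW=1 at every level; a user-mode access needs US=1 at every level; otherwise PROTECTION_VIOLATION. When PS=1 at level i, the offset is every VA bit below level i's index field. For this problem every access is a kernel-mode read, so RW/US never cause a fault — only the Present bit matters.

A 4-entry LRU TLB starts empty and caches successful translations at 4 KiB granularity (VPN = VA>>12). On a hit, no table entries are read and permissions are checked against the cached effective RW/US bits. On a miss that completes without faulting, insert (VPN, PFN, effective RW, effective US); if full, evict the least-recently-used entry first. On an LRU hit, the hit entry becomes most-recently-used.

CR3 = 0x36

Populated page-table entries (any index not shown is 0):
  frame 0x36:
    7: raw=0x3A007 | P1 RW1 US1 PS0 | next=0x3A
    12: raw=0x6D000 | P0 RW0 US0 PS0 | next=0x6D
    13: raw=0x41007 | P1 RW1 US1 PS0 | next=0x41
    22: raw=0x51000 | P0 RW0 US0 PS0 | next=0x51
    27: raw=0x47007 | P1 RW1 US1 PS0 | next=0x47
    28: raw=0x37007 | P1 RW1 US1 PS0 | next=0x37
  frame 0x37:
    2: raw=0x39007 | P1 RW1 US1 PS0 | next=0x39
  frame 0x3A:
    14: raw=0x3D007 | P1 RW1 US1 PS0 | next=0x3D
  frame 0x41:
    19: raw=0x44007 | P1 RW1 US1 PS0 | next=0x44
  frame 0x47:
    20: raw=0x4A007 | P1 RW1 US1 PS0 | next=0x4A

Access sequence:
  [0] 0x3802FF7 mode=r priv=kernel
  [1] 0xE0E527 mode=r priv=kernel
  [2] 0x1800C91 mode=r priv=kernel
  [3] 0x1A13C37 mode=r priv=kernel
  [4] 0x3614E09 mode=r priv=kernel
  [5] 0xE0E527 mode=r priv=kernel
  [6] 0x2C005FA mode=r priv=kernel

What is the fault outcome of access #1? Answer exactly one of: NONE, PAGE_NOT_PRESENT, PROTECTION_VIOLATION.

Per-access translation:
#0 VA=0x3802FF7 (r,kernel):
  lvl0: tbl 0x36, slot 28 ⇒ 0x37007 (P1/RW1/US1/PS0)
  lvl1: tbl 0x37, slot 2 ⇒ 0x39007 (P1/RW1/US1/PS0)
  → PA=0x39FF7  (2 entries read)
#1 VA=0xE0E527 (r,kernel):
  lvl0: tbl 0x36, slot 7 ⇒ 0x3A007 (P1/RW1/US1/PS0)
  lvl1: tbl 0x3A, slot 14 ⇒ 0x3D007 (P1/RW1/US1/PS0)
  → PA=0x3D527  (2 entries read)
#2 VA=0x1800C91 (r,kernel):
  lvl0: tbl 0x36, slot 12 ⇒ 0x6D000 (P0/RW0/US0/PS0)
  ⇒ fault: PAGE_NOT_PRESENT  — 1 lookups
#3 VA=0x1A13C37 (r,kernel):
  lvl0: tbl 0x36, slot 13 ⇒ 0x41007 (P1/RW1/US1/PS0)
  lvl1: tbl 0x41, slot 19 ⇒ 0x44007 (P1/RW1/US1/PS0)
  → PA=0x44C37  (2 entries read)
#4 VA=0x3614E09 (r,kernel):
  lvl0: tbl 0x36, slot 27 ⇒ 0x47007 (P1/RW1/US1/PS0)
  lvl1: tbl 0x47, slot 20 ⇒ 0x4A007 (P1/RW1/US1/PS0)
  → PA=0x4AE09  (2 entries read)
#5 VA=0xE0E527 (r,kernel):
  TLB hit vpn=0xE0E → PA=0x3D527
#6 VA=0x2C005FA (r,kernel):
  lvl0: tbl 0x36, slot 22 ⇒ 0x51000 (P0/RW0/US0/PS0)
  ⇒ fault: PAGE_NOT_PRESENT  — 1 lookups

Access #1 fault: NONE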